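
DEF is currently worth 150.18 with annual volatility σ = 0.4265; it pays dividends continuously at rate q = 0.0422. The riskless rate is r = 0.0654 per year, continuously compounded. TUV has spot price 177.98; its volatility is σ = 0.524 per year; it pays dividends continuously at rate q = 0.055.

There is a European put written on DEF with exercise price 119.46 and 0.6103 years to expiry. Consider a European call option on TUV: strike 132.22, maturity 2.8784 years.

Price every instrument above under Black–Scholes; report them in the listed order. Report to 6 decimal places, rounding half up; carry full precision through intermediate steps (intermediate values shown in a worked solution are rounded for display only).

[DEF put K=119.46]
σ√T = 0.4265·√0.6103 = 0.333189
d₁ = (ln(S/K) + (r−q+σ²/2)T) / (σ√T) = (ln(150.18/119.46) + (0.0654−0.0422+0.4265²/2)·0.6103) / 0.333189 = (0.228853 + 0.069666) / 0.333189 = 0.895946
d₂ = d₁ − σ√T = 0.895946 − 0.333189 = 0.562757
e^{−rT} = 0.960872
e^{−qT} = 0.974574
N(−d₁) = 0.185141,  N(−d₂) = 0.286800
price = K·e^{−rT}·N(−d₂) − S·e^{−qT}·N(−d₁) = 32.920594 − 27.097492 = 5.823102
[TUV call K=132.22]
σ√T = 0.524·√2.8784 = 0.889010
d₁ = (ln(S/K) + (r−q+σ²/2)T) / (σ√T) = (ln(177.98/132.22) + (0.0654−0.055+0.524²/2)·2.8784) / 0.889010 = (0.297204 + 0.425105) / 0.889010 = 0.812487
d₂ = d₁ − σ√T = 0.812487 − 0.889010 = -0.076524
e^{−rT} = 0.828410
e^{−qT} = 0.853583
N(d₁) = 0.791744,  N(d₂) = 0.469501
price = S·e^{−qT}·N(d₁) − K·e^{−rT}·N(d₂) = 120.282331 − 51.425565 = 68.856766

price(DEF put K=119.46) = 5.823102
price(TUV call K=132.22) = 68.856766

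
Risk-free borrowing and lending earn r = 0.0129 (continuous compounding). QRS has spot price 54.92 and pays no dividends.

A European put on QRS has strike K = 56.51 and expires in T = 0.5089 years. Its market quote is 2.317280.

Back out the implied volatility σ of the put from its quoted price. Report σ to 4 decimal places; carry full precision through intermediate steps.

sigma = 0.1035

At σ = 0.1035 the Black–Scholes value reproduces the quote:
σ√T = 0.1035·√0.5089 = 0.073834
d₁ = (ln(S/K) + (r+σ²/2)T) / (σ√T) = (ln(54.92/56.51) + (0.0129+0.1035²/2)·0.5089) / 0.073834 = (-0.028540 + 0.009291) / 0.073834 = -0.260713
d₂ = d₁ − σ√T = -0.260713 − 0.073834 = -0.334547
e^{−rT} = 0.993457
N(−d₁) = 0.602843,  N(−d₂) = 0.631017
V = K·e^{−rT}·N(−d₂) − S·N(−d₁) = 35.425421 − 33.108142 = 2.317280 (the quoted price), and the Black–Scholes price is strictly increasing in σ, so σ is unique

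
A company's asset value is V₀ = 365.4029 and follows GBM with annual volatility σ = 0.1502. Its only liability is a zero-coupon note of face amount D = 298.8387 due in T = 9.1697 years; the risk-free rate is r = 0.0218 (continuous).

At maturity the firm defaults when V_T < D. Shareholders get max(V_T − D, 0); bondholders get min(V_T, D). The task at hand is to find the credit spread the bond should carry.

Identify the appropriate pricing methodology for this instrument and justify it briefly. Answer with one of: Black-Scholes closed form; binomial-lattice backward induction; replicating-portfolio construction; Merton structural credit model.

framework: Merton structural credit model

Key observation: with the firm-asset dynamics (V₀ = 365.4029) and a single zero-coupon liability of face 298.8387 given, debt value, spread, and default probability all derive from the option view of the balance sheet.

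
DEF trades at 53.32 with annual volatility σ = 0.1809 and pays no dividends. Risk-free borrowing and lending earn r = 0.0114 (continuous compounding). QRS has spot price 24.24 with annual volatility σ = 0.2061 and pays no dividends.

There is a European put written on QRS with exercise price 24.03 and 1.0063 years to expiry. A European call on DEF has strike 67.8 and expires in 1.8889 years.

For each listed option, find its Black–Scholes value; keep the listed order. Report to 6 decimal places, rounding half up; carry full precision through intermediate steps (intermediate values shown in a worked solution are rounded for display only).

[QRS put K=24.03]
σ√T = 0.2061·√1.0063 = 0.206748
d₁ = (ln(S/K) + (r+σ²/2)T) / (σ√T) = (ln(24.24/24.03) + (0.0114+0.2061²/2)·1.0063) / 0.206748 = (0.008701 + 0.032844) / 0.206748 = 0.200947
d₂ = d₁ − σ√T = 0.200947 − 0.206748 = -0.005802
e^{−rT} = 0.988594
N(−d₁) = 0.420370,  N(−d₂) = 0.502315
price = K·e^{−rT}·N(−d₂) − S·N(−d₁) = 11.932937 − 10.189773 = 1.743164
[DEF call K=67.8]
σ√T = 0.1809·√1.8889 = 0.248624
d₁ = (ln(S/K) + (r+σ²/2)T) / (σ√T) = (ln(53.32/67.8) + (0.0114+0.1809²/2)·1.8889) / 0.248624 = (-0.240251 + 0.052440) / 0.248624 = -0.755399
d₂ = d₁ − σ√T = -0.755399 − 0.248624 = -1.004023
e^{−rT} = 0.978697
N(d₁) = 0.225005,  N(d₂) = 0.157684
price = S·N(d₁) − K·e^{−rT}·N(d₂) = 11.997258 − 10.463209 = 1.534049

price(QRS put K=24.03) = 1.743164
price(DEF call K=67.8) = 1.534049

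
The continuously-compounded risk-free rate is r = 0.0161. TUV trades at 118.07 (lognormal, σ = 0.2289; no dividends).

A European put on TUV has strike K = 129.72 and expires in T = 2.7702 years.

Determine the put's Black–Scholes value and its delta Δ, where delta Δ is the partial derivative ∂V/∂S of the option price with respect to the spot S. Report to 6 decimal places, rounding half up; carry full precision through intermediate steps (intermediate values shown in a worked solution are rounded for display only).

price = 21.438020
Δ = -0.475855

σ√T = 0.2289·√2.7702 = 0.380979
d₁ = (ln(S/K) + (r+σ²/2)T) / (σ√T) = (ln(118.07/129.72) + (0.0161+0.2289²/2)·2.7702) / 0.380979 = (-0.094101 + 0.117173) / 0.380979 = 0.060560
d₂ = d₁ − σ√T = 0.060560 − 0.380979 = -0.320419
e^{−rT} = 0.956380
N(−d₁) = 0.475855,  N(−d₂) = 0.625675
Put price V = K·e^{−rT}·N(−d₂) − S·N(−d₁) = 77.622184 − 56.184165 = 21.438020
Δ = −N(−d₁) = -0.475855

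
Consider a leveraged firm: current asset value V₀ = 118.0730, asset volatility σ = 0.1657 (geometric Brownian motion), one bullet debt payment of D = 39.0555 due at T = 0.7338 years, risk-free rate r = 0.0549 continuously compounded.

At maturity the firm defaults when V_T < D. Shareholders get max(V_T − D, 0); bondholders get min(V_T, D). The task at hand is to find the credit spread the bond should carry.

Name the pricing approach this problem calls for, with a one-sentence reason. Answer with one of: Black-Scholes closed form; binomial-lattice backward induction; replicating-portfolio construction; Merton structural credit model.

framework: Merton structural credit model

Key observation: a levered firm with one bullet debt due at 0.7338 years is the canonical structural-credit setup: equity is a call on the firm's assets struck at the face value.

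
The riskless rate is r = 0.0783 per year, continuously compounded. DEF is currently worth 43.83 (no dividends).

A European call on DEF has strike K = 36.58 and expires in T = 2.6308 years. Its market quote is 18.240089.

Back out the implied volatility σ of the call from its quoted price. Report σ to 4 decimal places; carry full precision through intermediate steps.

At σ = 0.4168 the Black–Scholes value reproduces the quote:
σ√T = 0.4168·√2.6308 = 0.676039
d₁ = (ln(S/K) + (r+σ²/2)T) / (σ√T) = (ln(43.83/36.58) + (0.0783+0.4168²/2)·2.6308) / 0.676039 = (0.180817 + 0.434506) / 0.676039 = 0.910188
d₂ = d₁ − σ√T = 0.910188 − 0.676039 = 0.234150
e^{−rT} = 0.813840
N(d₁) = 0.818638,  N(d₂) = 0.592566
V = S·N(d₁) − K·e^{−rT}·N(d₂) = 35.880923 − 17.640834 = 18.240089 (the quoted price), and the Black–Scholes price is strictly increasing in σ, so σ is unique

sigma = 0.4168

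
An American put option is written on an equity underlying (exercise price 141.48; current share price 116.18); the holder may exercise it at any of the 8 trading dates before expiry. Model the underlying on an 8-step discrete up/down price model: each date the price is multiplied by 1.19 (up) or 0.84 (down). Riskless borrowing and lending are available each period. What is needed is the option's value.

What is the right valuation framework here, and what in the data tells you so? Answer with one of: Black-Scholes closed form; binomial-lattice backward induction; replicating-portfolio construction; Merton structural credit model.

Key observation: an American put (K = 141.48, S₀ = 116.18) on a 8-date tree has no closed form — the optimal stopping decision is embedded and must be resolved recursively from expiry.

framework: binomial-lattice backward induction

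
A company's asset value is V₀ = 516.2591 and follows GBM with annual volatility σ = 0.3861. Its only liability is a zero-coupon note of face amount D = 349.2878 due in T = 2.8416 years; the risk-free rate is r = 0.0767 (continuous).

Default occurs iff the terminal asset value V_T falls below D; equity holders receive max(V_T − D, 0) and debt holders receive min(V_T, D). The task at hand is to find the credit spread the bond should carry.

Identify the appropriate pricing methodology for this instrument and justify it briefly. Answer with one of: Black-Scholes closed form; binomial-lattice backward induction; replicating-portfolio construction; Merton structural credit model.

Key observation: a levered firm with one bullet debt due at 2.8416 years is the canonical structural-credit setup: equity is a call on the firm's assets struck at the face value.

framework: Merton structural credit model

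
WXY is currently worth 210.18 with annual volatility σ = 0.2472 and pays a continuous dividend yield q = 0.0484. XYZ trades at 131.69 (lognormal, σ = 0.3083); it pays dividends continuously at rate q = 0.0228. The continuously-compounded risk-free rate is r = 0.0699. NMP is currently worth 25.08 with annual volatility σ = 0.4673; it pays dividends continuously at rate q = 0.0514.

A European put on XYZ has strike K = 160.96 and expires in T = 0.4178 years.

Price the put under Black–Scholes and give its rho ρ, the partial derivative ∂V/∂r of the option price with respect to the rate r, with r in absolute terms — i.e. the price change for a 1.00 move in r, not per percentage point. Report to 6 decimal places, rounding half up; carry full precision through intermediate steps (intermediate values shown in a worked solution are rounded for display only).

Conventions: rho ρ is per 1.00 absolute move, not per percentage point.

σ√T = 0.3083·√0.4178 = 0.199277
d₁ = (ln(S/K) + (r−q+σ²/2)T) / (σ√T) = (ln(131.69/160.96) + (0.0699−0.0228+0.3083²/2)·0.4178) / 0.199277 = (-0.200705 + 0.039534) / 0.199277 = -0.808778
d₂ = d₁ − σ√T = -0.808778 − 0.199277 = -1.008056
e^{−rT} = 0.971218
e^{−qT} = 0.990519
N(−d₁) = 0.790679,  N(−d₂) = 0.843286
Put price V = K·e^{−rT}·N(−d₂) − S·e^{−qT}·N(−d₁) = 131.828610 − 103.137308 = 28.691302
ρ = −K·T·e^{−rT}·N(−d₂) = -55.077993

price = 28.691302
ρ = -55.077993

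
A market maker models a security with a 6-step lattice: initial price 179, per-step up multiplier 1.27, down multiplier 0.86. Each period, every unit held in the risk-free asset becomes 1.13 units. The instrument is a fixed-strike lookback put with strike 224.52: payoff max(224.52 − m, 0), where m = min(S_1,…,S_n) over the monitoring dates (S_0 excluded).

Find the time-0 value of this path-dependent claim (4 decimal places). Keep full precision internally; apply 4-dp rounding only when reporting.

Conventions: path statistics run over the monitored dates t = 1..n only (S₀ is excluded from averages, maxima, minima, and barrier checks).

With p* = (R−d)/(u−d) = 0.6585, sum probability × payoff across the paths and divide by R^6.
Enumerate all 2^6 = 64 price paths (U = up ×1.27, D = down ×0.86); each path with k up-moves has probability p*^k·(1−p*)^(6−k).
DDDDDD: m=72.4175, payoff=152.1025, prob=0.001585
UDDDDD: m=106.9422, payoff=117.5778, prob=0.003057
DUDDDD: m=106.9422, payoff=117.5778, prob=0.003057
UUDDDD: m=157.9262, payoff=66.5938, prob=0.005896
DDUDDD: m=106.9422, payoff=117.5778, prob=0.003057
UDUDDD: m=157.9262, payoff=66.5938, prob=0.005896
DUUDDD: m=153.9400, payoff=70.5800, prob=0.005896
UUUDDD: m=227.3300, payoff=0.0000, prob=0.011370
DDDUDD: m=106.9422, payoff=117.5778, prob=0.003057
UDDUDD: m=157.9262, payoff=66.5938, prob=0.005896
DUDUDD: m=153.9400, payoff=70.5800, prob=0.005896
UUDUDD: m=227.3300, payoff=0.0000, prob=0.011370
DDUUDD: m=132.3884, payoff=92.1316, prob=0.005896
UDUUDD: m=195.5038, payoff=29.0162, prob=0.011370
DUUUDD: m=153.9400, payoff=70.5800, prob=0.011370
UUUUDD: m=227.3300, payoff=0.0000, prob=0.021928
DDDDUD: m=97.9145, payoff=126.6055, prob=0.003057
UDDDUD: m=144.5946, payoff=79.9254, prob=0.005896
DUDDUD: m=144.5946, payoff=79.9254, prob=0.005896
UUDDUD: m=213.5293, payoff=10.9907, prob=0.011370
DDUDUD: m=132.3884, payoff=92.1316, prob=0.005896
UDUDUD: m=195.5038, payoff=29.0162, prob=0.011370
DUUDUD: m=153.9400, payoff=70.5800, prob=0.011370
UUUDUD: m=227.3300, payoff=0.0000, prob=0.021928
DDDUUD: m=113.8540, payoff=110.6660, prob=0.005896
UDDUUD: m=168.1333, payoff=56.3867, prob=0.011370
DUDUUD: m=153.9400, payoff=70.5800, prob=0.011370
UUDUUD: m=227.3300, payoff=0.0000, prob=0.021928
DDUUUD: m=132.3884, payoff=92.1316, prob=0.011370
UDUUUD: m=195.5038, payoff=29.0162, prob=0.021928
DUUUUD: m=153.9400, payoff=70.5800, prob=0.021928
UUUUUD: m=227.3300, payoff=0.0000, prob=0.042291
DDDDDU: m=84.2064, payoff=140.3136, prob=0.003057
UDDDDU: m=124.3514, payoff=100.1686, prob=0.005896
DUDDDU: m=124.3514, payoff=100.1686, prob=0.005896
UUDDDU: m=183.6352, payoff=40.8848, prob=0.011370
DDUDDU: m=124.3514, payoff=100.1686, prob=0.005896
UDUDDU: m=183.6352, payoff=40.8848, prob=0.011370
DUUDDU: m=153.9400, payoff=70.5800, prob=0.011370
UUUDDU: m=227.3300, payoff=0.0000, prob=0.021928
DDDUDU: m=113.8540, payoff=110.6660, prob=0.005896
UDDUDU: m=168.1333, payoff=56.3867, prob=0.011370
DUDUDU: m=153.9400, payoff=70.5800, prob=0.011370
UUDUDU: m=227.3300, payoff=0.0000, prob=0.021928
DDUUDU: m=132.3884, payoff=92.1316, prob=0.011370
UDUUDU: m=195.5038, payoff=29.0162, prob=0.021928
DUUUDU: m=153.9400, payoff=70.5800, prob=0.021928
UUUUDU: m=227.3300, payoff=0.0000, prob=0.042291
DDDDUU: m=97.9145, payoff=126.6055, prob=0.005896
UDDDUU: m=144.5946, payoff=79.9254, prob=0.011370
DUDDUU: m=144.5946, payoff=79.9254, prob=0.011370
UUDDUU: m=213.5293, payoff=10.9907, prob=0.021928
DDUDUU: m=132.3884, payoff=92.1316, prob=0.011370
UDUDUU: m=195.5038, payoff=29.0162, prob=0.021928
DUUDUU: m=153.9400, payoff=70.5800, prob=0.021928
UUUDUU: m=227.3300, payoff=0.0000, prob=0.042291
DDDUUU: m=113.8540, payoff=110.6660, prob=0.011370
UDDUUU: m=168.1333, payoff=56.3867, prob=0.021928
DUDUUU: m=153.9400, payoff=70.5800, prob=0.021928
UUDUUU: m=227.3300, payoff=0.0000, prob=0.042291
DDUUUU: m=132.3884, payoff=92.1316, prob=0.021928
UDUUUU: m=195.5038, payoff=29.0162, prob=0.042291
DUUUUU: m=153.9400, payoff=70.5800, prob=0.042291
UUUUUU: m=227.3300, payoff=0.0000, prob=0.081560
Price = Σ prob·payoff / R^6 = 39.394189 / 2.081952 = 18.9218

price = 18.9218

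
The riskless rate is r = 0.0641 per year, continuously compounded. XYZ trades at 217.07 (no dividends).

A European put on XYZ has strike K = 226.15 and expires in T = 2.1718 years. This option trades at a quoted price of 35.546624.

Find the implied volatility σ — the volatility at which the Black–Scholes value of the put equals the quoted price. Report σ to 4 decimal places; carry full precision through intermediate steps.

sigma = 0.3747

At σ = 0.3747 the Black–Scholes value reproduces the quote:
σ√T = 0.3747·√2.1718 = 0.552196
d₁ = (ln(S/K) + (r+σ²/2)T) / (σ√T) = (ln(217.07/226.15) + (0.0641+0.3747²/2)·2.1718) / 0.552196 = (-0.040979 + 0.291673) / 0.552196 = 0.453995
d₂ = d₁ − σ√T = 0.453995 − 0.552196 = -0.098202
e^{−rT} = 0.870043
N(−d₁) = 0.324916,  N(−d₂) = 0.539114
V = K·e^{−rT}·N(−d₂) − S·N(−d₁) = 106.076215 − 70.529591 = 35.546624 (the quoted price), and the Black–Scholes price is strictly increasing in σ, so σ is unique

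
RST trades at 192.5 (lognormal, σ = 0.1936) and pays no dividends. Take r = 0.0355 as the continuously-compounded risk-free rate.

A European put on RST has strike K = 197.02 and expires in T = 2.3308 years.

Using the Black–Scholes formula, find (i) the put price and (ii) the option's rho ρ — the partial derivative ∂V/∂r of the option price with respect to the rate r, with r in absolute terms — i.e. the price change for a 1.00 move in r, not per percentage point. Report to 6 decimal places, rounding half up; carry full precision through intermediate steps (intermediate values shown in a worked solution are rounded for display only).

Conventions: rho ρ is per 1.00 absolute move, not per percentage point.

price = 16.840352
ρ = -202.331426

σ√T = 0.1936·√2.3308 = 0.295568
d₁ = (ln(S/K) + (r+σ²/2)T) / (σ√T) = (ln(192.5/197.02) + (0.0355+0.1936²/2)·2.3308) / 0.295568 = (-0.023209 + 0.126424) / 0.295568 = 0.349207
d₂ = d₁ − σ√T = 0.349207 − 0.295568 = 0.053639
e^{−rT} = 0.920587
N(−d₁) = 0.363467,  N(−d₂) = 0.478611
Put price V = K·e^{−rT}·N(−d₂) − S·N(−d₁) = 86.807717 − 69.967365 = 16.840352
ρ = −K·T·e^{−rT}·N(−d₂) = -202.331426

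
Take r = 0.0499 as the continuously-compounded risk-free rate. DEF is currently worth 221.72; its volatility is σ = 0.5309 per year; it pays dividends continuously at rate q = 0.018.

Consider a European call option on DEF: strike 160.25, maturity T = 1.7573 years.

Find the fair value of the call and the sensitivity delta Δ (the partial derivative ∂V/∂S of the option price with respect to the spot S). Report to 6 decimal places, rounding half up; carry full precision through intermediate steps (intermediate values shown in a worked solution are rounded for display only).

price = 90.462104
Δ = 0.788693

σ√T = 0.5309·√1.7573 = 0.703778
d₁ = (ln(S/K) + (r−q+σ²/2)T) / (σ√T) = (ln(221.72/160.25) + (0.0499−0.018+0.5309²/2)·1.7573) / 0.703778 = (0.324680 + 0.303710) / 0.703778 = 0.892881
d₂ = d₁ − σ√T = 0.892881 − 0.703778 = 0.189103
e^{−rT} = 0.916045
e^{−qT} = 0.968864
N(d₁) = 0.814039,  N(d₂) = 0.574994
Call price V = S·e^{−qT}·N(d₁) − K·e^{−rT}·N(d₂) = 174.869069 − 84.406965 = 90.462104
Δ = e^{−qT}·N(d₁) = 0.788693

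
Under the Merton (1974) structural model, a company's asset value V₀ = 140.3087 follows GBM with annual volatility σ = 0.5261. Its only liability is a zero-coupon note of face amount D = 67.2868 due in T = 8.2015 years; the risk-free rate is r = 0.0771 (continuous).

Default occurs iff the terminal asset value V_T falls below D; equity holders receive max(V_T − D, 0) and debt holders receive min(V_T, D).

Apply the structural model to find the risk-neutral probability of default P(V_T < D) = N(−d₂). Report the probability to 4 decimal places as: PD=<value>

Equity is a call on the firm's assets struck at D = 67.2868:
d₁ = [ln(V₀/D) + (r + σ²/2)T] / (σ√T)
   = [ln(140.3087/67.2868) + (0.0771 + 0.5·0.5261²)·8.2015] / (0.5261·√8.2015)
   = [0.734881 + 1.767346] / 1.506659 = 1.660779
d₂ = d₁ − σ√T = 1.660779 − 1.506659 = 0.154120
risk-neutral PD = N(−d₂) = N(-0.154120) = 0.438758

PD=0.4388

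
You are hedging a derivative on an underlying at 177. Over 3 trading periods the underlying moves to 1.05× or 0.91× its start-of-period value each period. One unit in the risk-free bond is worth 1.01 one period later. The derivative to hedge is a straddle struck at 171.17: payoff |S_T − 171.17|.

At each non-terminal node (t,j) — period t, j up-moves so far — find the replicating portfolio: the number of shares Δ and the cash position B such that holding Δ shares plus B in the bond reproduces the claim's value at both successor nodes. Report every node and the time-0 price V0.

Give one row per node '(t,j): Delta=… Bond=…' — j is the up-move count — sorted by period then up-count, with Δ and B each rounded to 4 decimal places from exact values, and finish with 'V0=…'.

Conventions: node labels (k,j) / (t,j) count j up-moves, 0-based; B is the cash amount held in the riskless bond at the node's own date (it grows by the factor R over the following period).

(0,0): Delta=0.3098 Bond=-36.4008
(1,0): Delta=-0.5980 Bond=109.4516
(1,1): Delta=0.6245 Bond=-95.2514
(2,0): Delta=-1.0000 Bond=169.4752
(2,1): Delta=-0.4586 Bond=86.9745
(2,2): Delta=1.0000 Bond=-169.4752
V0=18.4384

Arbitrage-free pricing uses the up-move probability p* = (R−d)/(u−d) = 0.7143, discounting each step at R = 1.01.
Expiry values: V(3,0)=37.7879, V(3,1)=17.2676, V(3,2)=6.4097, V(3,3)=33.7296
(2,0): S=146.5737. Δ = (V_up−V_dn)/(S_up−S_dn) = (17.2676−37.7879)/(153.9024−133.3821) = -1.0000. V = [p*·17.2676 + (1−p*)·37.7879]/1.01 = 22.9015. B = V − Δ·S = 169.4752.
(2,1): S=169.1235. Δ = (V_up−V_dn)/(S_up−S_dn) = (6.4097−17.2676)/(177.5797−153.9024) = -0.4586. V = [p*·6.4097 + (1−p*)·17.2676]/1.01 = 9.4178. B = V − Δ·S = 86.9745.
(2,2): S=195.1425. Δ = (V_up−V_dn)/(S_up−S_dn) = (33.7296−6.4097)/(204.8996−177.5797) = 1.0000. V = [p*·33.7296 + (1−p*)·6.4097]/1.01 = 25.6673. B = V − Δ·S = -169.4752.
(1,0): S=161.0700. Δ = (V_up−V_dn)/(S_up−S_dn) = (9.4178−22.9015)/(169.1235−146.5737) = -0.5980. V = [p*·9.4178 + (1−p*)·22.9015]/1.01 = 13.1389. B = V − Δ·S = 109.4516.
(1,1): S=185.8500. Δ = (V_up−V_dn)/(S_up−S_dn) = (25.6673−9.4178)/(195.1425−169.1235) = 0.6245. V = [p*·25.6673 + (1−p*)·9.4178]/1.01 = 20.8164. B = V − Δ·S = -95.2514.
(0,0): S=177.0000. Δ = (V_up−V_dn)/(S_up−S_dn) = (20.8164−13.1389)/(185.8500−161.0700) = 0.3098. V = [p*·20.8164 + (1−p*)·13.1389]/1.01 = 18.4384. B = V − Δ·S = -36.4008.
Sanity check at the root: Δ(0,0)·S0 + B(0,0) reproduces V0 = 18.4384.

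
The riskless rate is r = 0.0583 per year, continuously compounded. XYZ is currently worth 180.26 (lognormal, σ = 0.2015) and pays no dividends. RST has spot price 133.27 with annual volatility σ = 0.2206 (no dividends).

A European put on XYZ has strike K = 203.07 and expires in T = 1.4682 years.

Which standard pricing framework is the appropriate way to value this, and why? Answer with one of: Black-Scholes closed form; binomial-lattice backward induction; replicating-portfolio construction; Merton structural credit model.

framework: Black-Scholes closed form

Key observation: the strike-203.07 put on XYZ is European-exercise on a continuously-modelled lognormal underlying, so its value is a single closed-form evaluation.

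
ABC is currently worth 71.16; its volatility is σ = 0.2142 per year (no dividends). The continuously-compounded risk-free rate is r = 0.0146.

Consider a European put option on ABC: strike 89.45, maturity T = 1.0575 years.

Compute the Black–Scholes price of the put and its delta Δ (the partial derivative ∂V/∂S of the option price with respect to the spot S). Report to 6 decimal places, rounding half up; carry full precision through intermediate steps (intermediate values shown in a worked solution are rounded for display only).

σ√T = 0.2142·√1.0575 = 0.220272
d₁ = (ln(S/K) + (r+σ²/2)T) / (σ√T) = (ln(71.16/89.45) + (0.0146+0.2142²/2)·1.0575) / 0.220272 = (-0.228749 + 0.039699) / 0.220272 = -0.858254
d₂ = d₁ − σ√T = -0.858254 − 0.220272 = -1.078526
e^{−rT} = 0.984679
N(−d₁) = 0.804624,  N(−d₂) = 0.859601
Put price V = K·e^{−rT}·N(−d₂) − S·N(−d₁) = 75.713224 − 57.257040 = 18.456184
Δ = −N(−d₁) = -0.804624

price = 18.456184
Δ = -0.804624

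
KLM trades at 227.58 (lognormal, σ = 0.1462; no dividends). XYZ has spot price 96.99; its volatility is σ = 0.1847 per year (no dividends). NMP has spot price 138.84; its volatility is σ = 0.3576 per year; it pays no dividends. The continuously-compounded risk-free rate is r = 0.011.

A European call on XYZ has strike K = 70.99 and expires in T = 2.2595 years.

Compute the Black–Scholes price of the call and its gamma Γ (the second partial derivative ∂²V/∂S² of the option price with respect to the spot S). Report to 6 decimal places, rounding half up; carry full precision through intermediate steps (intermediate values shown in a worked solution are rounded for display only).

price = 28.976037
Γ = 0.005937

σ√T = 0.1847·√2.2595 = 0.277634
d₁ = (ln(S/K) + (r+σ²/2)T) / (σ√T) = (ln(96.99/70.99) + (0.011+0.1847²/2)·2.2595) / 0.277634 = (0.312069 + 0.063395) / 0.277634 = 1.352368
d₂ = d₁ − σ√T = 1.352368 − 0.277634 = 1.074734
e^{−rT} = 0.975452
N(d₁) = 0.911871,  N(d₂) = 0.858753
Call price V = S·N(d₁) − K·e^{−rT}·N(d₂) = 88.442390 − 59.466353 = 28.976037
φ(d₁) = (1/√(2π))·e^{−d₁²/2} = 0.159871
Γ = φ(d₁) / (S·σ·√T) = 0.005937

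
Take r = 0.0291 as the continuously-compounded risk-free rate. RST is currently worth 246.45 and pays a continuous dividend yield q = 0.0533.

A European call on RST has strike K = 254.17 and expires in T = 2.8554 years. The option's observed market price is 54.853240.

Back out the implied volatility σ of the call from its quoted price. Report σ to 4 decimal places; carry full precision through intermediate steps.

At σ = 0.4460 the Black–Scholes value reproduces the quote:
σ√T = 0.446·√2.8554 = 0.753648
d₁ = (ln(S/K) + (r−q+σ²/2)T) / (σ√T) = (ln(246.45/254.17) + (0.0291−0.0533+0.446²/2)·2.8554) / 0.753648 = (-0.030844 + 0.214892) / 0.753648 = 0.244209
d₂ = d₁ − σ√T = 0.244209 − 0.753648 = -0.509439
e^{−rT} = 0.920266
e^{−qT} = 0.858823
N(d₁) = 0.596466,  N(d₂) = 0.305222
V = S·e^{−qT}·N(d₁) − K·e^{−rT}·N(d₂) = 126.246007 − 71.392766 = 54.853240 (the observed quote) — the price is monotone increasing in volatility, hence this σ is the only solution

sigma = 0.4460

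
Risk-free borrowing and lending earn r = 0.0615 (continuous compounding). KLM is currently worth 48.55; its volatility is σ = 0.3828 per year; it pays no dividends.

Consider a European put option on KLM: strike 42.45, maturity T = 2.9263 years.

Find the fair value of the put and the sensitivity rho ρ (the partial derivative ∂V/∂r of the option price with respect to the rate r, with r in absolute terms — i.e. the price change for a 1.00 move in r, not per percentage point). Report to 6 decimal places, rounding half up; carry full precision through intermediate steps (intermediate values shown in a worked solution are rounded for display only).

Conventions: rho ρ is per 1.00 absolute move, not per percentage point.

σ√T = 0.3828·√2.9263 = 0.654834
d₁ = (ln(S/K) + (r+σ²/2)T) / (σ√T) = (ln(48.55/42.45) + (0.0615+0.3828²/2)·2.9263) / 0.654834 = (0.134267 + 0.394371) / 0.654834 = 0.807286
d₂ = d₁ − σ√T = 0.807286 − 0.654834 = 0.152452
e^{−rT} = 0.835297
N(−d₁) = 0.209751,  N(−d₂) = 0.439415
Put price V = K·e^{−rT}·N(−d₂) − S·N(−d₁) = 15.580949 − 10.183401 = 5.397548
ρ = −K·T·e^{−rT}·N(−d₂) = -45.594531

price = 5.397548
ρ = -45.594531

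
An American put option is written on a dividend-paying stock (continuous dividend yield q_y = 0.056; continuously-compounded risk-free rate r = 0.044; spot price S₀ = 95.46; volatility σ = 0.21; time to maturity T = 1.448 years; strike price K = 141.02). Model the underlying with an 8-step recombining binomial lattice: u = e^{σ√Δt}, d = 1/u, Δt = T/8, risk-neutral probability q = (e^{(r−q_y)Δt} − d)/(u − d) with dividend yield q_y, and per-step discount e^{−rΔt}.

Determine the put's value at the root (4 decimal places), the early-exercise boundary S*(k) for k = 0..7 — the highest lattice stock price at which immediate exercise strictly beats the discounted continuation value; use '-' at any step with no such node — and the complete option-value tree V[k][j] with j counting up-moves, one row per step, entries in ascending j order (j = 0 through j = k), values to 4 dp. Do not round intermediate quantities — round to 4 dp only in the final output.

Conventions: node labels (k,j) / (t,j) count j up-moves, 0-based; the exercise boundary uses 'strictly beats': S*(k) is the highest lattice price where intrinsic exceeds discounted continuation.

params: Δt=0.18100 u=1.09346 d=0.91453 q=0.46555 e^(-rΔt)=0.99207
t_8 payoffs: 94.3096 85.1710 74.2445 61.1802 45.5600 26.8838 4.5537 0.0000 0.0000
t_7: node(7,0) S=51.0757 payoff=89.9443 vs cont=89.3408 → 89.9443 [stop]  node(7,1) S=61.0684 payoff=79.9516 vs cont=79.4489 → 79.9516 [stop]  node(7,2) S=73.0161 payoff=68.0039 vs cont=67.6217 → 68.0039 [stop]  node(7,3) S=87.3012 payoff=53.7188 vs cont=53.4805 → 53.7188 [stop]  node(7,4) S=104.3812 payoff=36.6388 vs cont=36.5728 → 36.6388 [stop]  node(7,5) S=124.8028 payoff=16.2172 vs cont=16.3572 → 16.3572 [wait]  node(7,6) S=149.2198 payoff=0.0000 vs cont=2.4144 → 2.4144 [wait]  node(7,7) S=178.4138 payoff=0.0000 vs cont=0.0000 → 0.0000 [wait]  ⇒ S*(7)=104.3812
t_6: node(6,0) S=55.8490 payoff=85.1710 vs cont=84.6156 → 85.1710 [stop]  node(6,1) S=66.7755 payoff=74.2445 vs cont=73.7993 → 74.2445 [stop]  node(6,2) S=79.8398 payoff=61.1802 vs cont=60.8667 → 61.1802 [stop]  node(6,3) S=95.4600 payoff=45.5600 vs cont=45.4041 → 45.5600 [stop]  node(6,4) S=114.1362 payoff=26.8838 vs cont=26.9809 → 26.9809 [wait]  node(6,5) S=136.4663 payoff=4.5537 vs cont=9.7878 → 9.7878 [wait]  node(6,6) S=163.1652 payoff=0.0000 vs cont=1.2801 → 1.2801 [wait]  ⇒ S*(6)=95.4600
t_5: node(5,0) S=61.0684 payoff=79.9516 vs cont=79.4489 → 79.9516 [stop]  node(5,1) S=73.0161 payoff=68.0039 vs cont=67.6217 → 68.0039 [stop]  node(5,2) S=87.3012 payoff=53.7188 vs cont=53.4805 → 53.7188 [stop]  node(5,3) S=104.3812 payoff=36.6388 vs cont=36.6176 → 36.6388 [stop]  node(5,4) S=124.8028 payoff=16.2172 vs cont=18.8261 → 18.8261 [wait]  node(5,5) S=149.2198 payoff=0.0000 vs cont=5.7808 → 5.7808 [wait]  ⇒ S*(5)=104.3812
t_4: node(4,0) S=66.7755 payoff=74.2445 vs cont=73.7993 → 74.2445 [stop]  node(4,1) S=79.8398 payoff=61.1802 vs cont=60.8667 → 61.1802 [stop]  node(4,2) S=95.4600 payoff=45.5600 vs cont=45.4041 → 45.5600 [stop]  node(4,3) S=114.1362 payoff=26.8838 vs cont=28.1212 → 28.1212 [wait]  node(4,4) S=136.4663 payoff=4.5537 vs cont=12.6516 → 12.6516 [wait]  ⇒ S*(4)=95.4600
t_3: node(3,0) S=73.0161 payoff=68.0039 vs cont=67.6217 → 68.0039 [stop]  node(3,1) S=87.3012 payoff=53.7188 vs cont=53.4805 → 53.7188 [stop]  node(3,2) S=104.3812 payoff=36.6388 vs cont=37.1443 → 37.1443 [wait]  node(3,3) S=124.8028 payoff=16.2172 vs cont=20.7533 → 20.7533 [wait]  ⇒ S*(3)=87.3012
t_2: node(2,0) S=79.8398 payoff=61.1802 vs cont=60.8667 → 61.1802 [stop]  node(2,1) S=95.4600 payoff=45.5600 vs cont=45.6376 → 45.6376 [wait]  node(2,2) S=114.1362 payoff=26.8838 vs cont=29.2793 → 29.2793 [wait]  ⇒ S*(2)=79.8398
t_1: node(1,0) S=87.3012 payoff=53.7188 vs cont=53.5164 → 53.7188 [stop]  node(1,1) S=104.3812 payoff=36.6388 vs cont=37.7203 → 37.7203 [wait]  ⇒ S*(1)=87.3012
t_0: node(0,0) S=95.4600 payoff=45.5600 vs cont=45.9036 → 45.9036 [wait]  ⇒ S*(0)=-

price = 45.9036
boundary = - 87.3012 79.8398 87.3012 95.4600 104.3812 95.4600 104.3812
tree:
45.9036
53.7188 37.7203
61.1802 45.6376 29.2793
68.0039 53.7188 37.1443 20.7533
74.2445 61.1802 45.5600 28.1212 12.6516
79.9516 68.0039 53.7188 36.6388 18.8261 5.7808
85.1710 74.2445 61.1802 45.5600 26.9809 9.7878 1.2801
89.9443 79.9516 68.0039 53.7188 36.6388 16.3572 2.4144 0.0000
94.3096 85.1710 74.2445 61.1802 45.5600 26.8838 4.5537 0.0000 0.0000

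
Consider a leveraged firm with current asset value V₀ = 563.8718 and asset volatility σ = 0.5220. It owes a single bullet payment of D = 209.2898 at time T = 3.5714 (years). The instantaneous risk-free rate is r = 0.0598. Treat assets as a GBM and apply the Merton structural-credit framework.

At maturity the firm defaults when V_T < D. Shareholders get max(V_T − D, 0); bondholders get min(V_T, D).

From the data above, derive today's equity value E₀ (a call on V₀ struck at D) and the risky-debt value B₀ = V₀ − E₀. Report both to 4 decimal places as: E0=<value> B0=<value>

E0=409.8975 B0=153.9743

Apply the equity-as-call identities (strike 209.2898, horizon 3.5714 years):
d₁ = [ln(V₀/D) + (r + σ²/2)T] / (σ√T)
   = [ln(563.8718/209.2898) + (0.0598 + 0.5·0.5220²)·3.5714] / (0.5220·√3.5714)
   = [0.991107 + 0.700144] / 0.986483 = 1.714425
d₂ = d₁ − σ√T = 1.714425 − 0.986483 = 0.727941
N(d₁) = 0.956775,  N(d₂) = 0.766675,  e^(−rT) = 0.807696
E₀ = V₀·N(d₁) − D·e^(−rT)·N(d₂)
   = 563.8718·0.956775 − 209.2898·0.807696·0.766675 = 409.897524
B₀ = V₀ − E₀ = 563.8718 − 409.897524 = 153.974276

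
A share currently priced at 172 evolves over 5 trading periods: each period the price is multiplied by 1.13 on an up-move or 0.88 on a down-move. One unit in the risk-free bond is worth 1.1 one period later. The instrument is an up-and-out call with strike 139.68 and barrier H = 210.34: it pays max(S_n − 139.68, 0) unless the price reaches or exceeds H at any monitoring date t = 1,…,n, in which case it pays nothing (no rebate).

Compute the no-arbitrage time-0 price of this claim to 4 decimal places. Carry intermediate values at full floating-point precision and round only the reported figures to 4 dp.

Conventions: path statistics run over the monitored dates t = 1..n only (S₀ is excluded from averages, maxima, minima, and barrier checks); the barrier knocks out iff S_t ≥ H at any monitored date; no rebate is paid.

price = 1.6745

Under the martingale measure an up-move has probability p* = 0.8800; value the claim as the probability-weighted average of per-path payoffs, discounted 5 periods at R = 1.1.
Enumerate all 2^5 = 32 price paths (U = up ×1.13, D = down ×0.88); each path with k up-moves has probability p*^k·(1−p*)^(5−k).
DDDDD: M=151.3600, payoff=0.0000, prob=0.000025
UDDDD: M=194.3600, payoff=0.0000, prob=0.000182
DUDDD: M=171.0368, payoff=0.0000, prob=0.000182
UUDDD: M=219.6268, payoff=0.0000, prob=0.001338
DDUDD: M=151.3600, payoff=0.0000, prob=0.000182
UDUDD: M=194.3600, payoff=9.9895, prob=0.001338
DUUDD: M=193.2716, payoff=9.9895, prob=0.001338
UUUDD: M=248.1783, payoff=0.0000, prob=0.009813
DDDUD: M=151.3600, payoff=0.0000, prob=0.000182
UDDUD: M=194.3600, payoff=9.9895, prob=0.001338
DUDUD: M=171.0368, payoff=9.9895, prob=0.001338
UUDUD: M=219.6268, payoff=0.0000, prob=0.009813
DDUUD: M=170.0790, payoff=9.9895, prob=0.001338
UDUUD: M=218.3969, payoff=0.0000, prob=0.009813
DUUUD: M=218.3969, payoff=0.0000, prob=0.009813
UUUUD: M=280.4415, payoff=0.0000, prob=0.071963
DDDDU: M=151.3600, payoff=0.0000, prob=0.000182
UDDDU: M=194.3600, payoff=9.9895, prob=0.001338
DUDDU: M=171.0368, payoff=9.9895, prob=0.001338
UUDDU: M=219.6268, payoff=0.0000, prob=0.009813
DDUDU: M=151.3600, payoff=9.9895, prob=0.001338
UDUDU: M=194.3600, payoff=52.5093, prob=0.009813
DUUDU: M=193.2716, payoff=52.5093, prob=0.009813
UUUDU: M=248.1783, payoff=0.0000, prob=0.071963
DDDUU: M=151.3600, payoff=9.9895, prob=0.001338
UDDUU: M=194.3600, payoff=52.5093, prob=0.009813
DUDUU: M=192.1893, payoff=52.5093, prob=0.009813
UUDUU: M=246.7885, payoff=0.0000, prob=0.071963
DDUUU: M=192.1893, payoff=52.5093, prob=0.009813
UDUUU: M=246.7885, payoff=0.0000, prob=0.071963
DUUUU: M=246.7885, payoff=0.0000, prob=0.071963
UUUUU: M=316.8989, payoff=0.0000, prob=0.527732
Price = Σ prob·payoff / R^5 = 2.696727 / 1.610510 = 1.6745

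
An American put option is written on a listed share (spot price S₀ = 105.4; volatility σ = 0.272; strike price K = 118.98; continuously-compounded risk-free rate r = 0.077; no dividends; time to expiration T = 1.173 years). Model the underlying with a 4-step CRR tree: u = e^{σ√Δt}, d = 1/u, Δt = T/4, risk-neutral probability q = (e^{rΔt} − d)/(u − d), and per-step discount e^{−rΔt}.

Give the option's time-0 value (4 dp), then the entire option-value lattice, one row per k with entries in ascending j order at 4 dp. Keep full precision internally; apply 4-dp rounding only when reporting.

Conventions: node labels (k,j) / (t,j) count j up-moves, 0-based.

Δt=0.29325  u=1.15870  d=0.86304  q=0.54048  discount=0.97767
step 4 (expiry): payoffs max(K−S,0) = 60.5060 40.4742 13.5800 0.0000 0.0000
k=3: (k=3,j=0): S=67.7536, K−S=51.2264, hold=48.5699 ⇒ V=51.2264 exercise | (k=3,j=1): S=90.9643, K−S=28.0157, hold=25.3592 ⇒ V=28.0157 exercise | (k=3,j=2): S=122.1265, K−S=0.0000, hold=6.1009 ⇒ V=6.1009 continue | (k=3,j=3): S=163.9641, K−S=0.0000, hold=0.0000 ⇒ V=0.0000 continue
k=2: (k=2,j=0): S=78.5058, K−S=40.4742, hold=37.8177 ⇒ V=40.4742 exercise | (k=2,j=1): S=105.4000, K−S=13.5800, hold=15.8100 ⇒ V=15.8100 continue | (k=2,j=2): S=141.5075, K−S=0.0000, hold=2.7409 ⇒ V=2.7409 continue
k=1: (k=1,j=0): S=90.9643, K−S=28.0157, hold=26.5375 ⇒ V=28.0157 exercise | (k=1,j=1): S=122.1265, K−S=0.0000, hold=8.5510 ⇒ V=8.5510 continue
k=0: (k=0,j=0): S=105.4000, K−S=13.5800, hold=17.1047 ⇒ V=17.1047 continue

price = 17.1047
tree:
17.1047
28.0157 8.5510
40.4742 15.8100 2.7409
51.2264 28.0157 6.1009 0.0000
60.5060 40.4742 13.5800 0.0000 0.0000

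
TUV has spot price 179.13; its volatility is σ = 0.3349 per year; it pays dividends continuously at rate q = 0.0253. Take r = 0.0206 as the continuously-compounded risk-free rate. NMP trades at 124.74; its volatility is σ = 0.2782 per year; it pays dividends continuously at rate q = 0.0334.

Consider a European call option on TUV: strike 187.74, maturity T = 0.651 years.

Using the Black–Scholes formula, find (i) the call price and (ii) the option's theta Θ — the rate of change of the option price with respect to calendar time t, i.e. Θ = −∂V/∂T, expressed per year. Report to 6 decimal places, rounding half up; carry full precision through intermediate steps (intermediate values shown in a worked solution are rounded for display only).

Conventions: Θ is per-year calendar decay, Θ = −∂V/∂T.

σ√T = 0.3349·√0.651 = 0.270213
d₁ = (ln(S/K) + (r−q+σ²/2)T) / (σ√T) = (ln(179.13/187.74) + (0.0206−0.0253+0.3349²/2)·0.651) / 0.270213 = (-0.046946 + 0.033448) / 0.270213 = -0.049955
d₂ = d₁ − σ√T = -0.049955 − 0.270213 = -0.320168
e^{−rT} = 0.986679
e^{−qT} = 0.983665
N(d₁) = 0.480079,  N(d₂) = 0.374421
Call price V = S·e^{−qT}·N(d₁) − K·e^{−rT}·N(d₂) = 84.591778 − 69.357335 = 15.234444
φ(d₁) = (1/√(2π))·e^{−d₁²/2} = 0.398445
Θ = −S·e^{−qT}·φ(d₁)·σ/(2√T) + q·S·e^{−qT}·N(d₁) − r·K·e^{−rT}·N(d₂) = −14.570625 + 2.140172 − 1.428761 = -13.859215

price = 15.234444
Θ = -13.859215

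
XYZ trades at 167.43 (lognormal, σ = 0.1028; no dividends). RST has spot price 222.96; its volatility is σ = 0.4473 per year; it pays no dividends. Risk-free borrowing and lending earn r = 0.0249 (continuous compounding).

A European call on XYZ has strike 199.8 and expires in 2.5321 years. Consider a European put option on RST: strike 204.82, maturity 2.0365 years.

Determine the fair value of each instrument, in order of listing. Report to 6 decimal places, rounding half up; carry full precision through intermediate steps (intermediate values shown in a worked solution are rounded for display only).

price(XYZ call K=199.8) = 4.168902
price(RST put K=204.82) = 39.289096

[XYZ call K=199.8]
σ√T = 0.1028·√2.5321 = 0.163581
d₁ = (ln(S/K) + (r+σ²/2)T) / (σ√T) = (ln(167.43/199.8) + (0.0249+0.1028²/2)·2.5321) / 0.163581 = (-0.176752 + 0.076429) / 0.163581 = -0.613290
d₂ = d₁ − σ√T = -0.613290 − 0.163581 = -0.776872
e^{−rT} = 0.938897
N(d₁) = 0.269842,  N(d₂) = 0.218617
price = S·N(d₁) − K·e^{−rT}·N(d₂) = 45.179676 − 41.010774 = 4.168902
[RST put K=204.82]
σ√T = 0.4473·√2.0365 = 0.638324
d₁ = (ln(S/K) + (r+σ²/2)T) / (σ√T) = (ln(222.96/204.82) + (0.0249+0.4473²/2)·2.0365) / 0.638324 = (0.084861 + 0.254438) / 0.638324 = 0.531546
d₂ = d₁ − σ√T = 0.531546 − 0.638324 = -0.106778
e^{−rT} = 0.950555
N(−d₁) = 0.297520,  N(−d₂) = 0.542517
price = K·e^{−rT}·N(−d₂) − S·N(−d₁) = 105.624224 − 66.335127 = 39.289096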